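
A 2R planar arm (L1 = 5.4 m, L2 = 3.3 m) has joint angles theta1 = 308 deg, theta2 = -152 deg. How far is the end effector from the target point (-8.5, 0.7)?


End effector via forward kinematics:
x = L1*cos(t1) + L2*cos(t1+t2) = 0.3099
y = L1*sin(t1) + L2*sin(t1+t2) = -2.913
Distance to target:
d = sqrt((-8.5 - 0.3099)^2 + (0.7 - -2.913)^2)
= sqrt(77.6138 + 13.054)
= 9.522 m


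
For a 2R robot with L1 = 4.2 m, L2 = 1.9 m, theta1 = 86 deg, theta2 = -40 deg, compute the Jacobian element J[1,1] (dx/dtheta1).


J[1,1] = -L1*sin(t1) - L2*sin(t1+t2)
= -4.2*sin(86) - 1.9*sin(46)
= -5.5565


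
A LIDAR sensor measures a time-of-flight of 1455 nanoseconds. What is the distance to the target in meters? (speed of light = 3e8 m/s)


tof = 1455 ns = 1.455e-06 s
dist = c * tof / 2
= 3e8 * 1.455e-06 / 2
= 218.25 m


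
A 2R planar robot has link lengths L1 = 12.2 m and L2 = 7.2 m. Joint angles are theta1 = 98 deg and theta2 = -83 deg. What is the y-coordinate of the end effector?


Convert angles to radians: theta1 = 1.7104, theta2 = -1.4486
y = L1*sin(theta1) + L2*sin(theta1+theta2)
y = 12.0813 + 1.8635
y = 13.9448


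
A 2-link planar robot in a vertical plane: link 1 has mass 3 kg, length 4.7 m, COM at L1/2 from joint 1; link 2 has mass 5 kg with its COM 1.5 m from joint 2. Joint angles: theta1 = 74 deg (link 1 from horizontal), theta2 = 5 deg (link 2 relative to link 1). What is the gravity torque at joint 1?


Horizontal distance from joint 1 to link-1 COM:
  x_c1 = (L1/2)*cos(t1) = 2.35 * 0.2756 = 0.6477 m
Horizontal distance from joint 1 to link-2 COM:
  x_c2 = L1*cos(t1) + Lc2*cos(t1+t2)
       = 4.7*0.2756 + 1.5*0.1908 = 1.5817 m
tau1 = m1*g*x_c1 + m2*g*x_c2
     = 3*9.81*0.6477 + 5*9.81*1.5817
     = 19.0632 + 77.5828
     = 96.646 Nm


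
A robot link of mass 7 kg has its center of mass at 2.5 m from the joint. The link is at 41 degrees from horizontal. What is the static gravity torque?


tau = m*g*L*cos(angle)
= 7 * 9.81 * 2.5 * cos(41 deg)
= 7 * 9.81 * 2.5 * 0.7547
= 129.5648 Nm


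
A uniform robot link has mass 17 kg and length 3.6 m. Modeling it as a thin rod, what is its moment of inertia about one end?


I = (1/3) * m * L^2
= (1/3) * 17 * 3.6^2
= 0.333333 * 17 * 12.96
= 73.44 kg*m^2


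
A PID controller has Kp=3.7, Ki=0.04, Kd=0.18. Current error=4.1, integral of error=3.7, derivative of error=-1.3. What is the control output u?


u = Kp*e + Ki*int(e) + Kd*de/dt
= 3.7*4.1 + 0.04*3.7 + 0.18*(-1.3)
= 15.17 + 0.148 + -0.234
= 15.084


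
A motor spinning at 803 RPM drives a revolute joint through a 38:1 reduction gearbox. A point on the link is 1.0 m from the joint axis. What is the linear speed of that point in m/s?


omega_motor = 803 * 2*pi/60 = 84.09 rad/s
omega_joint = omega_motor / 38 = 2.2129 rad/s
v = omega_joint * r = 2.2129 * 1.0
= 2.2129 m/s


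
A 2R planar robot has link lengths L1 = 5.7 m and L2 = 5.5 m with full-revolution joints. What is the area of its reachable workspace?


r_max = L1 + L2 = 11.2 m
r_min = |L1 - L2| = 0.2 m
Area = pi*(r_max^2 - r_min^2)
= pi*(125.44 - 0.04)
= pi * 125.4
= 393.9557 m^2


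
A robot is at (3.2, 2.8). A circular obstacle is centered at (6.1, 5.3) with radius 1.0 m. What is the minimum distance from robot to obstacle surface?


center_dist = sqrt((3.2-6.1)^2 + (2.8-5.3)^2)
= sqrt(8.41 + 6.25)
= 3.8288
min_dist = center_dist - radius = 3.8288 - 1.0 = 2.8288 m


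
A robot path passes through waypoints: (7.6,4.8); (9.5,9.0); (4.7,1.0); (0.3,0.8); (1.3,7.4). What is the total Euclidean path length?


Segment lengths:
  seg1 = sqrt((1.9)^2 + (4.2)^2) = 4.6098
  seg2 = sqrt((-4.8)^2 + (-8.0)^2) = 9.3295
  seg3 = sqrt((-4.4)^2 + (-0.2)^2) = 4.4045
  seg4 = sqrt((1.0)^2 + (6.6)^2) = 6.6753
Total = 25.0192


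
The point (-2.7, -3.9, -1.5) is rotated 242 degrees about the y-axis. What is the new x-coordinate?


Rotation about y-axis: x' = x*cos(theta) + z*sin(theta)
= -2.7 * -0.4695 + -1.5 * -0.8829
= 2.592


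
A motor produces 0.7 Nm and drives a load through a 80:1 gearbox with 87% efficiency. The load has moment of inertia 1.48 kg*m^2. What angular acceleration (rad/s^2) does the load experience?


tau_out = tau_motor * N * eta
= 0.7 * 80 * 0.87 = 48.72 Nm
alpha = tau_out / I = 48.72 / 1.48
= 32.9189 rad/s^2


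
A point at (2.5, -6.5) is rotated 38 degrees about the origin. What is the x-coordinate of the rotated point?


x' = x*cos(theta) - y*sin(theta)
cos(38 deg) = 0.788, sin(38 deg) = 0.6157
x' = 2.5 * 0.788 - -6.5 * 0.6157
= 1.97 - -4.0018
= 5.9718


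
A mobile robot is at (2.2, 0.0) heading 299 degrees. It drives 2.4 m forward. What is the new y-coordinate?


y_new = y0 + d*sin(theta)
= 0.0 + 2.4*sin(299)
= 0.0 + -2.0991
= -2.0991


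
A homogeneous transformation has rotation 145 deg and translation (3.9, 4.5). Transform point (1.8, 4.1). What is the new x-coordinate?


x' = cos(theta)*px - sin(theta)*py + tx
= -0.8192*1.8 - 0.5736*4.1 + 3.9
= 0.0739


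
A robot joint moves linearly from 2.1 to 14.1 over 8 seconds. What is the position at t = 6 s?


s = t/T = 6/8 = 0.75
p(t) = p0 + (pf-p0)*s
= 2.1 + (14.1 - 2.1) * 0.75
= 11.1


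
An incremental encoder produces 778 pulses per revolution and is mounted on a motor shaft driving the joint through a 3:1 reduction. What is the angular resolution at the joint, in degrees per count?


counts per rev = 778
effective counts at joint = 778 * 3 = 2334
resolution = 360 / 2334
= 0.1542 deg/count


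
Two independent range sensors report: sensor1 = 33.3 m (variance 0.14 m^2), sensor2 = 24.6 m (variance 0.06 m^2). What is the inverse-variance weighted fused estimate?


w1 = (1/var1) / (1/var1 + 1/var2)
   = 7.1429 / (7.1429 + 16.6667) = 0.3
w2 = 1 - w1 = 0.7
fused = w1*s1 + w2*s2 = 9.99 + 17.22
= 27.21 m


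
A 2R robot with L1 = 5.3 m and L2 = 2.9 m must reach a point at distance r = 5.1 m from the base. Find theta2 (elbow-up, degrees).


cos(theta2) = (r^2 - L1^2 - L2^2) / (2*L1*L2)
cos(theta2) = (26.01 - 28.09 - 8.41) / 30.74
cos(theta2) = -0.341249
theta2 = 109.953 degrees


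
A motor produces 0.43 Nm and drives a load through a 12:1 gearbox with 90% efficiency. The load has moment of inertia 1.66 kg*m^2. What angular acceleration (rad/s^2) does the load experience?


tau_out = tau_motor * N * eta
= 0.43 * 12 * 0.9 = 4.644 Nm
alpha = tau_out / I = 4.644 / 1.66
= 2.7976 rad/s^2


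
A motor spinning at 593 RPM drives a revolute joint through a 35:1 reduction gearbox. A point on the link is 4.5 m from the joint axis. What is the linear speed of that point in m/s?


omega_motor = 593 * 2*pi/60 = 62.0988 rad/s
omega_joint = omega_motor / 35 = 1.7743 rad/s
v = omega_joint * r = 1.7743 * 4.5
= 7.9841 m/s


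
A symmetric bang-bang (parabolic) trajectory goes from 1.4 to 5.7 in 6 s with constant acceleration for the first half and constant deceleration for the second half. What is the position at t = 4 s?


Symmetric rest-to-rest: each phase covers (pf-p0)/2 in time T/2. 0.5*a*(T/2)^2 = (pf-p0)/2 => a = 4*(pf-p0)/T^2
a = 4*(5.7-1.4)/6^2 = 0.4778
t = 4 is in the deceleration phase (t > T/2).
p = pf - 0.5*a*(T-t)^2 = 5.7 - 0.5*0.4778*2^2
= 4.7444


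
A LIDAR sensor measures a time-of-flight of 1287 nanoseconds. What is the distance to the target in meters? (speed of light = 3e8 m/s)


tof = 1287 ns = 1.287e-06 s
dist = c * tof / 2
= 3e8 * 1.287e-06 / 2
= 193.05 m


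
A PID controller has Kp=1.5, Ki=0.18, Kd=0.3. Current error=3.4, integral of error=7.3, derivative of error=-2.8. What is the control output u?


u = Kp*e + Ki*int(e) + Kd*de/dt
= 1.5*3.4 + 0.18*7.3 + 0.3*(-2.8)
= 5.1 + 1.314 + -0.84
= 5.574


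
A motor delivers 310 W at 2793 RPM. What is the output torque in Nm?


omega = 2793 * 2*pi/60 = 292.4823 rad/s
tau = P / omega = 310 / 292.4823
= 1.0599 Nm


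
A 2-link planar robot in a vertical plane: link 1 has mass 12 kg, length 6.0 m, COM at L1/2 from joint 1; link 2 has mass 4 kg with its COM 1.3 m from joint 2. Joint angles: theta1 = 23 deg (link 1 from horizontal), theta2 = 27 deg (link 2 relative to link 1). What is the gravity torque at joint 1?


Horizontal distance from joint 1 to link-1 COM:
  x_c1 = (L1/2)*cos(t1) = 3.0 * 0.9205 = 2.7615 m
Horizontal distance from joint 1 to link-2 COM:
  x_c2 = L1*cos(t1) + Lc2*cos(t1+t2)
       = 6.0*0.9205 + 1.3*0.6428 = 6.3587 m
tau1 = m1*g*x_c1 + m2*g*x_c2
     = 12*9.81*2.7615 + 4*9.81*6.3587
     = 325.0855 + 249.5135
     = 574.599 Nm


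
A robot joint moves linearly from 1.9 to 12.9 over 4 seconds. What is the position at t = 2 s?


s = t/T = 2/4 = 0.5
p(t) = p0 + (pf-p0)*s
= 1.9 + (12.9 - 1.9) * 0.5
= 7.4


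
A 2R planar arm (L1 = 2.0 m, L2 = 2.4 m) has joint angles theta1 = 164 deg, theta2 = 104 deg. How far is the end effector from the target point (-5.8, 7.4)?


End effector via forward kinematics:
x = L1*cos(t1) + L2*cos(t1+t2) = -2.0063
y = L1*sin(t1) + L2*sin(t1+t2) = -1.8473
Distance to target:
d = sqrt((-5.8 - -2.0063)^2 + (7.4 - -1.8473)^2)
= sqrt(14.3923 + 85.5119)
= 9.9952 m


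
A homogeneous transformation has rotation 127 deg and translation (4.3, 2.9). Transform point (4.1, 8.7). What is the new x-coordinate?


x' = cos(theta)*px - sin(theta)*py + tx
= -0.6018*4.1 - 0.7986*8.7 + 4.3
= -5.1156


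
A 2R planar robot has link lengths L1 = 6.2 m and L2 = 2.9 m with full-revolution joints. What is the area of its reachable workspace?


r_max = L1 + L2 = 9.1 m
r_min = |L1 - L2| = 3.3 m
Area = pi*(r_max^2 - r_min^2)
= pi*(82.81 - 10.89)
= pi * 71.92
= 225.9433 m^2


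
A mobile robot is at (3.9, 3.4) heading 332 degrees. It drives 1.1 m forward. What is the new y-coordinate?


y_new = y0 + d*sin(theta)
= 3.4 + 1.1*sin(332)
= 3.4 + -0.5164
= 2.8836


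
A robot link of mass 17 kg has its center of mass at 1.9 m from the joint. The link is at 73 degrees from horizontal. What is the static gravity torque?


tau = m*g*L*cos(angle)
= 17 * 9.81 * 1.9 * cos(73 deg)
= 17 * 9.81 * 1.9 * 0.2924
= 92.6418 Nm


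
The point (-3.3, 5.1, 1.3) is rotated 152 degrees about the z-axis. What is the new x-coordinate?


Rotation about z-axis: x' = x*cos(theta) - y*sin(theta)
= -3.3 * -0.8829 - 5.1 * 0.4695
= 0.5194


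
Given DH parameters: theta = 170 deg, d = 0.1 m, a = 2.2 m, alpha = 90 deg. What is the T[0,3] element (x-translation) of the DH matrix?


T[0,3] = a * cos(theta)
= 2.2 * cos(170 deg)
= 2.2 * -0.9848
= -2.1666


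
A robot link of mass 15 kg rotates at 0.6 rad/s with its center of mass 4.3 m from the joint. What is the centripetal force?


F = m * omega^2 * r
= 15 * 0.6^2 * 4.3
= 15 * 0.36 * 4.3
= 23.22 N


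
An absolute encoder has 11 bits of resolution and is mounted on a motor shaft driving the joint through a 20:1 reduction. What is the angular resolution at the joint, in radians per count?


counts = 2^11 = 2048
effective counts at joint = 2048 * 20 = 40960
resolution = 2*pi / 40960
= 1.5340e-04 rad/count


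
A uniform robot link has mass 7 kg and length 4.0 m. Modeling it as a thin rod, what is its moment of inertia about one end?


I = (1/3) * m * L^2
= (1/3) * 7 * 4.0^2
= 0.333333 * 7 * 16.0
= 37.3333 kg*m^2


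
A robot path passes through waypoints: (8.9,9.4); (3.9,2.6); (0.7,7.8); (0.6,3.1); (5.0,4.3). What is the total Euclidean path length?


Segment lengths:
  seg1 = sqrt((-5.0)^2 + (-6.8)^2) = 8.4404
  seg2 = sqrt((-3.2)^2 + (5.2)^2) = 6.1057
  seg3 = sqrt((-0.1)^2 + (-4.7)^2) = 4.7011
  seg4 = sqrt((4.4)^2 + (1.2)^2) = 4.5607
Total = 23.8079


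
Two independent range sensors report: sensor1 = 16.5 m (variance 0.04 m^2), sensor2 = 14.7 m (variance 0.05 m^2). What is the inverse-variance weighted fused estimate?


w1 = (1/var1) / (1/var1 + 1/var2)
   = 25.0 / (25.0 + 20.0) = 0.5556
w2 = 1 - w1 = 0.4444
fused = w1*s1 + w2*s2 = 9.1667 + 6.5333
= 15.7 m


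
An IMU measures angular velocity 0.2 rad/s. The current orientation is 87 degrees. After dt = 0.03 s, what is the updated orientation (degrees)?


delta_theta = w * dt = 0.2 * 0.03 = 0.006 rad
= 0.3438 deg
theta_new = 87 + 0.3438 = 87.3438 deg


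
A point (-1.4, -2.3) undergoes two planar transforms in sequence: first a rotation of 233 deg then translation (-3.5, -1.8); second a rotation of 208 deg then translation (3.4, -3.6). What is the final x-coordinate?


After transform 1:
x1 = cos(233)*-1.4 - sin(233)*-2.3 + -3.5 = -4.4943
y1 = sin(233)*-1.4 + cos(233)*-2.3 + -1.8 = 0.7023
After transform 2:
x2 = cos(208)*-4.4943 - sin(208)*0.7023 + 3.4
= 7.6979


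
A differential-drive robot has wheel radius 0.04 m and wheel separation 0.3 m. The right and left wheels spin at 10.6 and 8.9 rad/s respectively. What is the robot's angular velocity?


vR = r*wR = 0.04*10.6 = 0.424 m/s
vL = r*wL = 0.04*8.9 = 0.356 m/s
v = (vR+vL)/2 = 0.39 m/s
omega = (vR-vL)/L = 0.2267 rad/s
angular velocity = 0.2267 rad/s


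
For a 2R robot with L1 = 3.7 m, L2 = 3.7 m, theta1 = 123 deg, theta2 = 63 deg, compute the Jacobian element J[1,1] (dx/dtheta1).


J[1,1] = -L1*sin(t1) - L2*sin(t1+t2)
= -3.7*sin(123) - 3.7*sin(186)
= -2.7163


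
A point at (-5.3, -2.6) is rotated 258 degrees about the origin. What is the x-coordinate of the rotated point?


x' = x*cos(theta) - y*sin(theta)
cos(258 deg) = -0.2079, sin(258 deg) = -0.9781
x' = -5.3 * -0.2079 - -2.6 * -0.9781
= 1.1019 - 2.5432
= -1.4413


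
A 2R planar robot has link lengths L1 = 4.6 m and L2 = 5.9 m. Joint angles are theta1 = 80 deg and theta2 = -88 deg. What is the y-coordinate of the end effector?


Convert angles to radians: theta1 = 1.3963, theta2 = -1.5359
y = L1*sin(theta1) + L2*sin(theta1+theta2)
y = 4.5301 + -0.8211
y = 3.709


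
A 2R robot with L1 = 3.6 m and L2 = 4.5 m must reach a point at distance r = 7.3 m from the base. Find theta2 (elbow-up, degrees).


cos(theta2) = (r^2 - L1^2 - L2^2) / (2*L1*L2)
cos(theta2) = (53.29 - 12.96 - 20.25) / 32.4
cos(theta2) = 0.619753
theta2 = 51.7019 degrees


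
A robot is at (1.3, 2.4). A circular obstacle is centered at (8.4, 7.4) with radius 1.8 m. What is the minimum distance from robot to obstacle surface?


center_dist = sqrt((1.3-8.4)^2 + (2.4-7.4)^2)
= sqrt(50.41 + 25.0)
= 8.6839
min_dist = center_dist - radius = 8.6839 - 1.8 = 6.8839 m


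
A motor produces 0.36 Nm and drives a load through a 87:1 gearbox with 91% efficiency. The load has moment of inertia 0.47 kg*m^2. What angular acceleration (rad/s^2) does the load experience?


tau_out = tau_motor * N * eta
= 0.36 * 87 * 0.91 = 28.5012 Nm
alpha = tau_out / I = 28.5012 / 0.47
= 60.6409 rad/s^2


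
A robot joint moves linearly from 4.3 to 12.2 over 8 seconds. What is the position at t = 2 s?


s = t/T = 2/8 = 0.25
p(t) = p0 + (pf-p0)*s
= 4.3 + (12.2 - 4.3) * 0.25
= 6.275


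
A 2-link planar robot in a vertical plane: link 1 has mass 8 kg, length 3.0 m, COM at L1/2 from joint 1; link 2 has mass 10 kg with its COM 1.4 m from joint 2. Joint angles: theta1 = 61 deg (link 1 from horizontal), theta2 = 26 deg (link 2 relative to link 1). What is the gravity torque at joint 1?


Horizontal distance from joint 1 to link-1 COM:
  x_c1 = (L1/2)*cos(t1) = 1.5 * 0.4848 = 0.7272 m
Horizontal distance from joint 1 to link-2 COM:
  x_c2 = L1*cos(t1) + Lc2*cos(t1+t2)
       = 3.0*0.4848 + 1.4*0.0523 = 1.5277 m
tau1 = m1*g*x_c1 + m2*g*x_c2
     = 8*9.81*0.7272 + 10*9.81*1.5277
     = 57.0718 + 149.8673
     = 206.9391 Nm


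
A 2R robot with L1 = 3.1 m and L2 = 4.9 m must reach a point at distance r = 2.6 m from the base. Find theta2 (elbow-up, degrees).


cos(theta2) = (r^2 - L1^2 - L2^2) / (2*L1*L2)
cos(theta2) = (6.76 - 9.61 - 24.01) / 30.38
cos(theta2) = -0.884134
theta2 = 152.1452 degrees


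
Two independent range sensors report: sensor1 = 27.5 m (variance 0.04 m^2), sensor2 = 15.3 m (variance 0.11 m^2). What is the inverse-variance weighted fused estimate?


w1 = (1/var1) / (1/var1 + 1/var2)
   = 25.0 / (25.0 + 9.0909) = 0.7333
w2 = 1 - w1 = 0.2667
fused = w1*s1 + w2*s2 = 20.1667 + 4.08
= 24.2467 m


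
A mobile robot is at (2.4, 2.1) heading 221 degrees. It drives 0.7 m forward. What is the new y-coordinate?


y_new = y0 + d*sin(theta)
= 2.1 + 0.7*sin(221)
= 2.1 + -0.4592
= 1.6408


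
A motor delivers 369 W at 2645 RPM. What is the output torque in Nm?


omega = 2645 * 2*pi/60 = 276.9838 rad/s
tau = P / omega = 369 / 276.9838
= 1.3322 Nm


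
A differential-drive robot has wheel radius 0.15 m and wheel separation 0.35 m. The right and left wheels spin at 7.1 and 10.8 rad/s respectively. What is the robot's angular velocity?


vR = r*wR = 0.15*7.1 = 1.065 m/s
vL = r*wL = 0.15*10.8 = 1.62 m/s
v = (vR+vL)/2 = 1.3425 m/s
omega = (vR-vL)/L = -1.5857 rad/s
angular velocity = -1.5857 rad/s


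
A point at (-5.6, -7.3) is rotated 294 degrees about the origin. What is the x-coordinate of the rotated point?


x' = x*cos(theta) - y*sin(theta)
cos(294 deg) = 0.4067, sin(294 deg) = -0.9135
x' = -5.6 * 0.4067 - -7.3 * -0.9135
= -2.2777 - 6.6689
= -8.9466


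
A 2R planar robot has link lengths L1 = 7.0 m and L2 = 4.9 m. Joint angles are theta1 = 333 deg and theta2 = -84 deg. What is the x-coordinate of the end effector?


Convert angles to radians: theta1 = 5.8119, theta2 = -1.4661
x = L1*cos(theta1) + L2*cos(theta1+theta2)
x = 6.237 + -1.756
x = 4.481


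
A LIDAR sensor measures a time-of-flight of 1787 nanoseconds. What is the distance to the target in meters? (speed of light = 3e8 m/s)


tof = 1787 ns = 1.787e-06 s
dist = c * tof / 2
= 3e8 * 1.787e-06 / 2
= 268.05 m


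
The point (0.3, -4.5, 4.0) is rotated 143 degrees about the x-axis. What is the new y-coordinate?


Rotation about x-axis: y' = y*cos(theta) - z*sin(theta)
= -4.5 * -0.7986 - 4.0 * 0.6018
= 1.1866


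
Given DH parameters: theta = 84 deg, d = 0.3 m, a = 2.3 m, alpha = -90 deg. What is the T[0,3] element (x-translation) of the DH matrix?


T[0,3] = a * cos(theta)
= 2.3 * cos(84 deg)
= 2.3 * 0.1045
= 0.2404


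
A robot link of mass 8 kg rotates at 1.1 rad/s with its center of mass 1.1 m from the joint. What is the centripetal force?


F = m * omega^2 * r
= 8 * 1.1^2 * 1.1
= 8 * 1.21 * 1.1
= 10.648 N


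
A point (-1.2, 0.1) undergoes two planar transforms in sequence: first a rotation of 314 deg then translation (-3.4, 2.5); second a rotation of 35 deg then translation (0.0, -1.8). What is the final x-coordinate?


After transform 1:
x1 = cos(314)*-1.2 - sin(314)*0.1 + -3.4 = -4.1617
y1 = sin(314)*-1.2 + cos(314)*0.1 + 2.5 = 3.4327
After transform 2:
x2 = cos(35)*-4.1617 - sin(35)*3.4327 + 0.0
= -5.3779


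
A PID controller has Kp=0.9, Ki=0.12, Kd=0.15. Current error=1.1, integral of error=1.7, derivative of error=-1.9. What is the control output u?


u = Kp*e + Ki*int(e) + Kd*de/dt
= 0.9*1.1 + 0.12*1.7 + 0.15*(-1.9)
= 0.99 + 0.204 + -0.285
= 0.909


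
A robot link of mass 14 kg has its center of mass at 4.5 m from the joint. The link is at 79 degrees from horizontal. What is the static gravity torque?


tau = m*g*L*cos(angle)
= 14 * 9.81 * 4.5 * cos(79 deg)
= 14 * 9.81 * 4.5 * 0.1908
= 117.9257 Nm


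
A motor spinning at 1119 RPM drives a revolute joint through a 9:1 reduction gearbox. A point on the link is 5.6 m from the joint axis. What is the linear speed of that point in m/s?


omega_motor = 1119 * 2*pi/60 = 117.1814 rad/s
omega_joint = omega_motor / 9 = 13.0202 rad/s
v = omega_joint * r = 13.0202 * 5.6
= 72.9129 m/s


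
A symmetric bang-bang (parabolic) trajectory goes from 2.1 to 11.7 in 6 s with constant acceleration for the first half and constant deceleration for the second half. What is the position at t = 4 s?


Symmetric rest-to-rest: each phase covers (pf-p0)/2 in time T/2. 0.5*a*(T/2)^2 = (pf-p0)/2 => a = 4*(pf-p0)/T^2
a = 4*(11.7-2.1)/6^2 = 1.0667
t = 4 is in the deceleration phase (t > T/2).
p = pf - 0.5*a*(T-t)^2 = 11.7 - 0.5*1.0667*2^2
= 9.5667


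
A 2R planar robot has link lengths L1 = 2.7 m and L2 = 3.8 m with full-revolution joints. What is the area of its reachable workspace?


r_max = L1 + L2 = 6.5 m
r_min = |L1 - L2| = 1.1 m
Area = pi*(r_max^2 - r_min^2)
= pi*(42.25 - 1.21)
= pi * 41.04
= 128.931 m^2


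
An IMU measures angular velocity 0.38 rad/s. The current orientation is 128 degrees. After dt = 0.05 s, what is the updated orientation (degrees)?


delta_theta = w * dt = 0.38 * 0.05 = 0.019 rad
= 1.0886 deg
theta_new = 128 + 1.0886 = 129.0886 deg


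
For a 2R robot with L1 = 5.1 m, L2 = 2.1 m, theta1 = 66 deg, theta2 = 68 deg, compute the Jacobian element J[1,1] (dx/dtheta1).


J[1,1] = -L1*sin(t1) - L2*sin(t1+t2)
= -5.1*sin(66) - 2.1*sin(134)
= -6.1697


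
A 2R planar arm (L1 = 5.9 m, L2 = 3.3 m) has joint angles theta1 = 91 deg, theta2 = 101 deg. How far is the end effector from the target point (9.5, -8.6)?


End effector via forward kinematics:
x = L1*cos(t1) + L2*cos(t1+t2) = -3.3309
y = L1*sin(t1) + L2*sin(t1+t2) = 5.213
Distance to target:
d = sqrt((9.5 - -3.3309)^2 + (-8.6 - 5.213)^2)
= sqrt(164.6309 + 190.7988)
= 18.8528 m


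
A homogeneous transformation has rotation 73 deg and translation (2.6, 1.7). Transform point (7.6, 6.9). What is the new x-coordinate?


x' = cos(theta)*px - sin(theta)*py + tx
= 0.2924*7.6 - 0.9563*6.9 + 2.6
= -1.7765


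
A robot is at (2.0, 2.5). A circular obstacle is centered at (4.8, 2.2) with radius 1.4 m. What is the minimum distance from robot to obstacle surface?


center_dist = sqrt((2.0-4.8)^2 + (2.5-2.2)^2)
= sqrt(7.84 + 0.09)
= 2.816
min_dist = center_dist - radius = 2.816 - 1.4 = 1.416 m


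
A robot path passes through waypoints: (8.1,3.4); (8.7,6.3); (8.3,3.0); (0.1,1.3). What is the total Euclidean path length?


Segment lengths:
  seg1 = sqrt((0.6)^2 + (2.9)^2) = 2.9614
  seg2 = sqrt((-0.4)^2 + (-3.3)^2) = 3.3242
  seg3 = sqrt((-8.2)^2 + (-1.7)^2) = 8.3744
Total = 14.6599


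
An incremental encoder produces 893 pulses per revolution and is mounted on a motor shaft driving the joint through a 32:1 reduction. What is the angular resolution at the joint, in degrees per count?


counts per rev = 893
effective counts at joint = 893 * 32 = 28576
resolution = 360 / 28576
= 0.0126 deg/count


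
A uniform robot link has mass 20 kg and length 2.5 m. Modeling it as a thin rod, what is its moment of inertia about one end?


I = (1/3) * m * L^2
= (1/3) * 20 * 2.5^2
= 0.333333 * 20 * 6.25
= 41.6667 kg*m^2


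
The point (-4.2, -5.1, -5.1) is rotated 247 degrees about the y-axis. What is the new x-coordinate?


Rotation about y-axis: x' = x*cos(theta) + z*sin(theta)
= -4.2 * -0.3907 + -5.1 * -0.9205
= 6.3356


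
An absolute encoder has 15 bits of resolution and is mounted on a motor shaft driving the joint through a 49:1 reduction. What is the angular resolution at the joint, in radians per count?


counts = 2^15 = 32768
effective counts at joint = 32768 * 49 = 1605632
resolution = 2*pi / 1605632
= 3.9132e-06 rad/count


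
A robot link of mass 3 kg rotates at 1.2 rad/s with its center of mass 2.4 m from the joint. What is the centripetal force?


F = m * omega^2 * r
= 3 * 1.2^2 * 2.4
= 3 * 1.44 * 2.4
= 10.368 N


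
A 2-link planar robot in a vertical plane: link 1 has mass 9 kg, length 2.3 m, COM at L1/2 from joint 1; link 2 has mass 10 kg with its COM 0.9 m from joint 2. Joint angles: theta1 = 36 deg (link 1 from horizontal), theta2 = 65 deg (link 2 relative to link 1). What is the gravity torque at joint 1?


Horizontal distance from joint 1 to link-1 COM:
  x_c1 = (L1/2)*cos(t1) = 1.15 * 0.809 = 0.9304 m
Horizontal distance from joint 1 to link-2 COM:
  x_c2 = L1*cos(t1) + Lc2*cos(t1+t2)
       = 2.3*0.809 + 0.9*-0.1908 = 1.689 m
tau1 = m1*g*x_c1 + m2*g*x_c2
     = 9*9.81*0.9304 + 10*9.81*1.689
     = 82.1423 + 165.692
     = 247.8343 Nm


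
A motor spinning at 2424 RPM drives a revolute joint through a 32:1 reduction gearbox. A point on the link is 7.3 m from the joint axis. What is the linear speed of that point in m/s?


omega_motor = 2424 * 2*pi/60 = 253.8407 rad/s
omega_joint = omega_motor / 32 = 7.9325 rad/s
v = omega_joint * r = 7.9325 * 7.3
= 57.9074 m/s


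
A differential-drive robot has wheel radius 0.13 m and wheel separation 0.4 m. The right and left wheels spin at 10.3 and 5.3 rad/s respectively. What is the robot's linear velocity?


vR = r*wR = 0.13*10.3 = 1.339 m/s
vL = r*wL = 0.13*5.3 = 0.689 m/s
v = (vR+vL)/2 = 1.014 m/s
omega = (vR-vL)/L = 1.625 rad/s
linear velocity = 1.014 m/s


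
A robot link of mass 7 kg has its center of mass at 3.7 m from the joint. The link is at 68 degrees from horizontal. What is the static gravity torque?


tau = m*g*L*cos(angle)
= 7 * 9.81 * 3.7 * cos(68 deg)
= 7 * 9.81 * 3.7 * 0.3746
= 95.1797 Nm


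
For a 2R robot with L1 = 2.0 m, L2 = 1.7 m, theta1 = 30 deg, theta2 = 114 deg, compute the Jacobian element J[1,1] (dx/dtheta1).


J[1,1] = -L1*sin(t1) - L2*sin(t1+t2)
= -2.0*sin(30) - 1.7*sin(144)
= -1.9992


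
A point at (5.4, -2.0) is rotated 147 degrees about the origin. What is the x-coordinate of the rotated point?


x' = x*cos(theta) - y*sin(theta)
cos(147 deg) = -0.8387, sin(147 deg) = 0.5446
x' = 5.4 * -0.8387 - -2.0 * 0.5446
= -4.5288 - -1.0893
= -3.4395


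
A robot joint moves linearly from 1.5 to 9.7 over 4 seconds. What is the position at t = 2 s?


s = t/T = 2/4 = 0.5
p(t) = p0 + (pf-p0)*s
= 1.5 + (9.7 - 1.5) * 0.5
= 5.6


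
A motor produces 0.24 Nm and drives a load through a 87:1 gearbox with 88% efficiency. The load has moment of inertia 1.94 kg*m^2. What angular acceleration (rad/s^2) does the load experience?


tau_out = tau_motor * N * eta
= 0.24 * 87 * 0.88 = 18.3744 Nm
alpha = tau_out / I = 18.3744 / 1.94
= 9.4713 rad/s^2


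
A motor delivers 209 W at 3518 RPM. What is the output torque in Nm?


omega = 3518 * 2*pi/60 = 368.4041 rad/s
tau = P / omega = 209 / 368.4041
= 0.5673 Nm


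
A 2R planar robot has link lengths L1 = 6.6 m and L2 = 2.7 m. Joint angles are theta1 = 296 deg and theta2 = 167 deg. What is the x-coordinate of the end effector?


Convert angles to radians: theta1 = 5.1662, theta2 = 2.9147
x = L1*cos(theta1) + L2*cos(theta1+theta2)
x = 2.8932 + -0.6074
x = 2.2859


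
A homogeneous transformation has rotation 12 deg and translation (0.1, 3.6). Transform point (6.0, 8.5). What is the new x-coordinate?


x' = cos(theta)*px - sin(theta)*py + tx
= 0.9781*6.0 - 0.2079*8.5 + 0.1
= 4.2016


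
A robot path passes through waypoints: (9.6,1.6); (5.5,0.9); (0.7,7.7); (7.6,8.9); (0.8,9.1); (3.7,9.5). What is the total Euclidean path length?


Segment lengths:
  seg1 = sqrt((-4.1)^2 + (-0.7)^2) = 4.1593
  seg2 = sqrt((-4.8)^2 + (6.8)^2) = 8.3235
  seg3 = sqrt((6.9)^2 + (1.2)^2) = 7.0036
  seg4 = sqrt((-6.8)^2 + (0.2)^2) = 6.8029
  seg5 = sqrt((2.9)^2 + (0.4)^2) = 2.9275
Total = 29.2168


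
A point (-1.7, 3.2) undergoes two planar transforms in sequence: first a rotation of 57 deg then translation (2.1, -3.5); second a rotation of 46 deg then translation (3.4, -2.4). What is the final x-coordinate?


After transform 1:
x1 = cos(57)*-1.7 - sin(57)*3.2 + 2.1 = -1.5096
y1 = sin(57)*-1.7 + cos(57)*3.2 + -3.5 = -3.1829
After transform 2:
x2 = cos(46)*-1.5096 - sin(46)*-3.1829 + 3.4
= 4.6409


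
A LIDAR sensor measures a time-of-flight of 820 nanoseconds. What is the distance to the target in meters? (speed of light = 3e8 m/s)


tof = 820 ns = 8.2e-07 s
dist = c * tof / 2
= 3e8 * 8.2e-07 / 2
= 123.0 m


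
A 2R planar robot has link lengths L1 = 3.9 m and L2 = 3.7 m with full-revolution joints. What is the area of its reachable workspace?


r_max = L1 + L2 = 7.6 m
r_min = |L1 - L2| = 0.2 m
Area = pi*(r_max^2 - r_min^2)
= pi*(57.76 - 0.04)
= pi * 57.72
= 181.3327 m^2


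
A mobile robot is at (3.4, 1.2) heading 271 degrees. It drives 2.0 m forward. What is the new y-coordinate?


y_new = y0 + d*sin(theta)
= 1.2 + 2.0*sin(271)
= 1.2 + -1.9997
= -0.7997


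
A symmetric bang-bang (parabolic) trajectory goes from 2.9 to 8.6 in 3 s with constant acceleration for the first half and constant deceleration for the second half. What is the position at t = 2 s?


Symmetric rest-to-rest: each phase covers (pf-p0)/2 in time T/2. 0.5*a*(T/2)^2 = (pf-p0)/2 => a = 4*(pf-p0)/T^2
a = 4*(8.6-2.9)/3^2 = 2.5333
t = 2 is in the deceleration phase (t > T/2).
p = pf - 0.5*a*(T-t)^2 = 8.6 - 0.5*2.5333*1^2
= 7.3333


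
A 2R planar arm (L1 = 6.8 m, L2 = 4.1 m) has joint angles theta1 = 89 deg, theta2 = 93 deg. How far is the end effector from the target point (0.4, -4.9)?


End effector via forward kinematics:
x = L1*cos(t1) + L2*cos(t1+t2) = -3.9788
y = L1*sin(t1) + L2*sin(t1+t2) = 6.6559
Distance to target:
d = sqrt((0.4 - -3.9788)^2 + (-4.9 - 6.6559)^2)
= sqrt(19.1741 + 133.5383)
= 12.3577 m


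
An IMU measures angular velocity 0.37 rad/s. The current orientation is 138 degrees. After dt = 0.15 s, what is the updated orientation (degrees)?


delta_theta = w * dt = 0.37 * 0.15 = 0.0555 rad
= 3.1799 deg
theta_new = 138 + 3.1799 = 141.1799 deg


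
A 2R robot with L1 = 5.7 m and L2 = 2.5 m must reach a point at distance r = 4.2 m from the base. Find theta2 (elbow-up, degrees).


cos(theta2) = (r^2 - L1^2 - L2^2) / (2*L1*L2)
cos(theta2) = (17.64 - 32.49 - 6.25) / 28.5
cos(theta2) = -0.740351
theta2 = 137.7613 degrees


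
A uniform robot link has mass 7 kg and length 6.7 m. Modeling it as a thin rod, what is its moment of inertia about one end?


I = (1/3) * m * L^2
= (1/3) * 7 * 6.7^2
= 0.333333 * 7 * 44.89
= 104.7433 kg*m^2


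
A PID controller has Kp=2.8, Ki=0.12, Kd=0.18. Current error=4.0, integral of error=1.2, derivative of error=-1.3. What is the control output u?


u = Kp*e + Ki*int(e) + Kd*de/dt
= 2.8*4.0 + 0.12*1.2 + 0.18*(-1.3)
= 11.2 + 0.144 + -0.234
= 11.11


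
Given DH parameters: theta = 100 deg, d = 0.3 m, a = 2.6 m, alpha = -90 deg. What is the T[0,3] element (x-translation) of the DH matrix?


T[0,3] = a * cos(theta)
= 2.6 * cos(100 deg)
= 2.6 * -0.1736
= -0.4515


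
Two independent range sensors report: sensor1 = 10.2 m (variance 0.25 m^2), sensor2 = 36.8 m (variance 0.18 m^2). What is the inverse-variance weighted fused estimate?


w1 = (1/var1) / (1/var1 + 1/var2)
   = 4.0 / (4.0 + 5.5556) = 0.4186
w2 = 1 - w1 = 0.5814
fused = w1*s1 + w2*s2 = 4.2698 + 21.3953
= 25.6651 m


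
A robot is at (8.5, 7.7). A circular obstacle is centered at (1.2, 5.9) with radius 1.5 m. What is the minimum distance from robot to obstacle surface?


center_dist = sqrt((8.5-1.2)^2 + (7.7-5.9)^2)
= sqrt(53.29 + 3.24)
= 7.5186
min_dist = center_dist - radius = 7.5186 - 1.5 = 6.0186 m


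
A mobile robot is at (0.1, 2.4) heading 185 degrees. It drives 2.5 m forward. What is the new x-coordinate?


x_new = x0 + d*cos(theta)
= 0.1 + 2.5*cos(185)
= 0.1 + -2.4905
= -2.3905


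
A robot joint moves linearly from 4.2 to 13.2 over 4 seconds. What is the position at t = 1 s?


s = t/T = 1/4 = 0.25
p(t) = p0 + (pf-p0)*s
= 4.2 + (13.2 - 4.2) * 0.25
= 6.45


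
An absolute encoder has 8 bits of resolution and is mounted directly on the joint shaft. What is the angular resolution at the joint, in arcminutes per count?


counts = 2^8 = 256
resolution = 360*60 / 256
= 84.375 arcmin/count


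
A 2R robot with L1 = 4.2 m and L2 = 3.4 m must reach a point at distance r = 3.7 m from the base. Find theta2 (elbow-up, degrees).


cos(theta2) = (r^2 - L1^2 - L2^2) / (2*L1*L2)
cos(theta2) = (13.69 - 17.64 - 11.56) / 28.56
cos(theta2) = -0.543067
theta2 = 122.8927 degrees


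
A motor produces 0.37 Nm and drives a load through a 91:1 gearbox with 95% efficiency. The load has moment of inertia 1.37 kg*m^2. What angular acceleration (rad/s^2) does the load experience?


tau_out = tau_motor * N * eta
= 0.37 * 91 * 0.95 = 31.9865 Nm
alpha = tau_out / I = 31.9865 / 1.37
= 23.3478 rad/s^2


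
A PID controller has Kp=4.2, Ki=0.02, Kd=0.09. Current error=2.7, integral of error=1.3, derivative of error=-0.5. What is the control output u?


u = Kp*e + Ki*int(e) + Kd*de/dt
= 4.2*2.7 + 0.02*1.3 + 0.09*(-0.5)
= 11.34 + 0.026 + -0.045
= 11.321


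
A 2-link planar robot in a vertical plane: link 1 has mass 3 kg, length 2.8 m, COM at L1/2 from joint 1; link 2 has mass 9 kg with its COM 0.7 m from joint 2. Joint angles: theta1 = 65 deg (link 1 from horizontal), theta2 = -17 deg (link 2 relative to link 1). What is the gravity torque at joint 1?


Horizontal distance from joint 1 to link-1 COM:
  x_c1 = (L1/2)*cos(t1) = 1.4 * 0.4226 = 0.5917 m
Horizontal distance from joint 1 to link-2 COM:
  x_c2 = L1*cos(t1) + Lc2*cos(t1+t2)
       = 2.8*0.4226 + 0.7*0.6691 = 1.6517 m
tau1 = m1*g*x_c1 + m2*g*x_c2
     = 3*9.81*0.5917 + 9*9.81*1.6517
     = 17.4127 + 145.8306
     = 163.2433 Nm


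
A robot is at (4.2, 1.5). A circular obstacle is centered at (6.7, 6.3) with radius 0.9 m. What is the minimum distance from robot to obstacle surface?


center_dist = sqrt((4.2-6.7)^2 + (1.5-6.3)^2)
= sqrt(6.25 + 23.04)
= 5.412
min_dist = center_dist - radius = 5.412 - 0.9 = 4.512 m


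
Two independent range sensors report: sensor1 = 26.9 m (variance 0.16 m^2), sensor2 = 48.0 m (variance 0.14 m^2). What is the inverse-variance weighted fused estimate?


w1 = (1/var1) / (1/var1 + 1/var2)
   = 6.25 / (6.25 + 7.1429) = 0.4667
w2 = 1 - w1 = 0.5333
fused = w1*s1 + w2*s2 = 12.5533 + 25.6
= 38.1533 m


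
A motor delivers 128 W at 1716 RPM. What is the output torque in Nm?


omega = 1716 * 2*pi/60 = 179.6991 rad/s
tau = P / omega = 128 / 179.6991
= 0.7123 Nm


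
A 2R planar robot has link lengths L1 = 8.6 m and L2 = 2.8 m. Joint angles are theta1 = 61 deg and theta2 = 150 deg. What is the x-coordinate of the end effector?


Convert angles to radians: theta1 = 1.0647, theta2 = 2.618
x = L1*cos(theta1) + L2*cos(theta1+theta2)
x = 4.1694 + -2.4001
x = 1.7693


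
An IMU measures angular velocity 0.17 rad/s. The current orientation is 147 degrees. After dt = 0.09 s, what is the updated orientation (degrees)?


delta_theta = w * dt = 0.17 * 0.09 = 0.0153 rad
= 0.8766 deg
theta_new = 147 + 0.8766 = 147.8766 deg


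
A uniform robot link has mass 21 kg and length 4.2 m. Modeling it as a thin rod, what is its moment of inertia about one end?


I = (1/3) * m * L^2
= (1/3) * 21 * 4.2^2
= 0.333333 * 21 * 17.64
= 123.48 kg*m^2


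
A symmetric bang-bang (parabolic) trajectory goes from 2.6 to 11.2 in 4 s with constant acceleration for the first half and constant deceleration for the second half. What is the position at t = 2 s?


Symmetric rest-to-rest: each phase covers (pf-p0)/2 in time T/2. 0.5*a*(T/2)^2 = (pf-p0)/2 => a = 4*(pf-p0)/T^2
a = 4*(11.2-2.6)/4^2 = 2.15
t = 2 is in the acceleration phase (t <= T/2).
p = p0 + 0.5*a*t^2 = 2.6 + 0.5*2.15*2^2
= 6.9


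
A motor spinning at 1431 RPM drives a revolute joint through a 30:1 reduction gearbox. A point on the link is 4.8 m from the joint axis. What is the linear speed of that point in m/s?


omega_motor = 1431 * 2*pi/60 = 149.854 rad/s
omega_joint = omega_motor / 30 = 4.9951 rad/s
v = omega_joint * r = 4.9951 * 4.8
= 23.9766 m/s


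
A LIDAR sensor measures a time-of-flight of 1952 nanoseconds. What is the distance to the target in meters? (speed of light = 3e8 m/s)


tof = 1952 ns = 1.952e-06 s
dist = c * tof / 2
= 3e8 * 1.952e-06 / 2
= 292.8 m


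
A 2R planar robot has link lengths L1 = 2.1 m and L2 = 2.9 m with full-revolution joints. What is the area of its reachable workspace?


r_max = L1 + L2 = 5.0 m
r_min = |L1 - L2| = 0.8 m
Area = pi*(r_max^2 - r_min^2)
= pi*(25.0 - 0.64)
= pi * 24.36
= 76.5292 m^2


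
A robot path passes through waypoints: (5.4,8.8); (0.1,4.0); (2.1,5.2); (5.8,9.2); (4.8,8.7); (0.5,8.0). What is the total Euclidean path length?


Segment lengths:
  seg1 = sqrt((-5.3)^2 + (-4.8)^2) = 7.1505
  seg2 = sqrt((2.0)^2 + (1.2)^2) = 2.3324
  seg3 = sqrt((3.7)^2 + (4.0)^2) = 5.4489
  seg4 = sqrt((-1.0)^2 + (-0.5)^2) = 1.118
  seg5 = sqrt((-4.3)^2 + (-0.7)^2) = 4.3566
Total = 20.4064


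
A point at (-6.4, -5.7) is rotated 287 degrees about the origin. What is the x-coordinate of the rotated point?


x' = x*cos(theta) - y*sin(theta)
cos(287 deg) = 0.2924, sin(287 deg) = -0.9563
x' = -6.4 * 0.2924 - -5.7 * -0.9563
= -1.8712 - 5.4509
= -7.3221


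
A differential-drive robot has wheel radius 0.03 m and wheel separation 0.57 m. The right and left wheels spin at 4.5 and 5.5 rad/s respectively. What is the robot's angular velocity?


vR = r*wR = 0.03*4.5 = 0.135 m/s
vL = r*wL = 0.03*5.5 = 0.165 m/s
v = (vR+vL)/2 = 0.15 m/s
omega = (vR-vL)/L = -0.0526 rad/s
angular velocity = -0.0526 rad/s


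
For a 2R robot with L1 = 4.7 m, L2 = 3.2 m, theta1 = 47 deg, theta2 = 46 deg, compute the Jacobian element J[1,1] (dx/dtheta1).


J[1,1] = -L1*sin(t1) - L2*sin(t1+t2)
= -4.7*sin(47) - 3.2*sin(93)
= -6.633


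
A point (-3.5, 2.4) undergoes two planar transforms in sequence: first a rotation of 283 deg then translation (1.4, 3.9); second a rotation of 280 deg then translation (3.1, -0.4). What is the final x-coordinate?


After transform 1:
x1 = cos(283)*-3.5 - sin(283)*2.4 + 1.4 = 2.9512
y1 = sin(283)*-3.5 + cos(283)*2.4 + 3.9 = 7.8502
After transform 2:
x2 = cos(280)*2.9512 - sin(280)*7.8502 + 3.1
= 11.3434


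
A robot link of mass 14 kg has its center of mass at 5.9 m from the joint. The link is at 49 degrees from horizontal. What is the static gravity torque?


tau = m*g*L*cos(angle)
= 14 * 9.81 * 5.9 * cos(49 deg)
= 14 * 9.81 * 5.9 * 0.6561
= 531.6086 Nm


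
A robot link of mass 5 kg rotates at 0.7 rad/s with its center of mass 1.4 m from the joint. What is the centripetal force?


F = m * omega^2 * r
= 5 * 0.7^2 * 1.4
= 5 * 0.49 * 1.4
= 3.43 N


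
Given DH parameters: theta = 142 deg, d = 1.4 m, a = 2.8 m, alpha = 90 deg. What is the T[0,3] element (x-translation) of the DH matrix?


T[0,3] = a * cos(theta)
= 2.8 * cos(142 deg)
= 2.8 * -0.788
= -2.2064


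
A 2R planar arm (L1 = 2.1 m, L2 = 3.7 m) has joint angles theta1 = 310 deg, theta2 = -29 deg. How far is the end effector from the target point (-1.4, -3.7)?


End effector via forward kinematics:
x = L1*cos(t1) + L2*cos(t1+t2) = 2.0558
y = L1*sin(t1) + L2*sin(t1+t2) = -5.2407
Distance to target:
d = sqrt((-1.4 - 2.0558)^2 + (-3.7 - -5.2407)^2)
= sqrt(11.9429 + 2.3738)
= 3.7837 m


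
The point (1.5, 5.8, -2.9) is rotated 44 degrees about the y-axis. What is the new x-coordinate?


Rotation about y-axis: x' = x*cos(theta) + z*sin(theta)
= 1.5 * 0.7193 + -2.9 * 0.6947
= -0.9355


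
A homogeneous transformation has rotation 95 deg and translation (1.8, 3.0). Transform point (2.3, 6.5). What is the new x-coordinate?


x' = cos(theta)*px - sin(theta)*py + tx
= -0.0872*2.3 - 0.9962*6.5 + 1.8
= -4.8757


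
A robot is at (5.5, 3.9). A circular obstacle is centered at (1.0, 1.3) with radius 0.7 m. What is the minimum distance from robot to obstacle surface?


center_dist = sqrt((5.5-1.0)^2 + (3.9-1.3)^2)
= sqrt(20.25 + 6.76)
= 5.1971
min_dist = center_dist - radius = 5.1971 - 0.7 = 4.4971 m


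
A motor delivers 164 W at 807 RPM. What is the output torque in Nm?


omega = 807 * 2*pi/60 = 84.5088 rad/s
tau = P / omega = 164 / 84.5088
= 1.9406 Nm


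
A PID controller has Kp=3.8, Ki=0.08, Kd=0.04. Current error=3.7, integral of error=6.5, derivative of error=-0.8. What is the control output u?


u = Kp*e + Ki*int(e) + Kd*de/dt
= 3.8*3.7 + 0.08*6.5 + 0.04*(-0.8)
= 14.06 + 0.52 + -0.032
= 14.548


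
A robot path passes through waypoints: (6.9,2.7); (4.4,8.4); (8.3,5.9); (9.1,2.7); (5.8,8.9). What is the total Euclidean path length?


Segment lengths:
  seg1 = sqrt((-2.5)^2 + (5.7)^2) = 6.2241
  seg2 = sqrt((3.9)^2 + (-2.5)^2) = 4.6325
  seg3 = sqrt((0.8)^2 + (-3.2)^2) = 3.2985
  seg4 = sqrt((-3.3)^2 + (6.2)^2) = 7.0235
Total = 21.1787


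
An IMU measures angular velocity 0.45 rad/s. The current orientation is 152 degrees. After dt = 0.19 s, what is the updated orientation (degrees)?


delta_theta = w * dt = 0.45 * 0.19 = 0.0855 rad
= 4.8988 deg
theta_new = 152 + 4.8988 = 156.8988 deg
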